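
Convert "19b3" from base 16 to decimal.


Input: "19b3" in base 16
Positional expansion:
  Digit '1' (value 1) x 16^3 = 4096
  Digit '9' (value 9) x 16^2 = 2304
  Digit 'b' (value 11) x 16^1 = 176
  Digit '3' (value 3) x 16^0 = 3
Sum = 6579

6579


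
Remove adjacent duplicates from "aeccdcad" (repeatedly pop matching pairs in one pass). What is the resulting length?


Input: aeccdcad
Stack-based adjacent duplicate removal:
  Read 'a': push. Stack: a
  Read 'e': push. Stack: ae
  Read 'c': push. Stack: aec
  Read 'c': matches stack top 'c' => pop. Stack: ae
  Read 'd': push. Stack: aed
  Read 'c': push. Stack: aedc
  Read 'a': push. Stack: aedca
  Read 'd': push. Stack: aedcad
Final stack: "aedcad" (length 6)

6


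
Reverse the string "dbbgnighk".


Input: dbbgnighk
Reading characters right to left:
  Position 8: 'k'
  Position 7: 'h'
  Position 6: 'g'
  Position 5: 'i'
  Position 4: 'n'
  Position 3: 'g'
  Position 2: 'b'
  Position 1: 'b'
  Position 0: 'd'
Reversed: khgingbbd

khgingbbd


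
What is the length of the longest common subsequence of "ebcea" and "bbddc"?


LCS of "ebcea" and "bbddc"
DP table:
           b    b    d    d    c
      0    0    0    0    0    0
  e   0    0    0    0    0    0
  b   0    1    1    1    1    1
  c   0    1    1    1    1    2
  e   0    1    1    1    1    2
  a   0    1    1    1    1    2
LCS length = dp[5][5] = 2

2


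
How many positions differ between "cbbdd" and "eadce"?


Comparing "cbbdd" and "eadce" position by position:
  Position 0: 'c' vs 'e' => DIFFER
  Position 1: 'b' vs 'a' => DIFFER
  Position 2: 'b' vs 'd' => DIFFER
  Position 3: 'd' vs 'c' => DIFFER
  Position 4: 'd' vs 'e' => DIFFER
Positions that differ: 5

5


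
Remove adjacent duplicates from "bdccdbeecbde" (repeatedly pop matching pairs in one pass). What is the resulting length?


Input: bdccdbeecbde
Stack-based adjacent duplicate removal:
  Read 'b': push. Stack: b
  Read 'd': push. Stack: bd
  Read 'c': push. Stack: bdc
  Read 'c': matches stack top 'c' => pop. Stack: bd
  Read 'd': matches stack top 'd' => pop. Stack: b
  Read 'b': matches stack top 'b' => pop. Stack: (empty)
  Read 'e': push. Stack: e
  Read 'e': matches stack top 'e' => pop. Stack: (empty)
  Read 'c': push. Stack: c
  Read 'b': push. Stack: cb
  Read 'd': push. Stack: cbd
  Read 'e': push. Stack: cbde
Final stack: "cbde" (length 4)

4


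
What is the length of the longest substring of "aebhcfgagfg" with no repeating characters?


Input: "aebhcfgagfg"
Sliding window (track last position of each char):
  Position 0 ('a'): window [0,0] length 1 -- new best
  Position 1 ('e'): window [0,1] length 2 -- new best
  Position 2 ('b'): window [0,2] length 3 -- new best
  Position 3 ('h'): window [0,3] length 4 -- new best
  Position 4 ('c'): window [0,4] length 5 -- new best
  Position 5 ('f'): window [0,5] length 6 -- new best
  Position 6 ('g'): window [0,6] length 7 -- new best
  Position 7 ('a'): repeat (last at 0), move window start to 1
  Position 7 ('a'): window [1,7] length 7
  Position 8 ('g'): repeat (last at 6), move window start to 7
  Position 8 ('g'): window [7,8] length 2
  Position 9 ('f'): window [7,9] length 3
  Position 10 ('g'): repeat (last at 8), move window start to 9
  Position 10 ('g'): window [9,10] length 2
Longest substring with no repeats: "aebhcfg" with length 7

7


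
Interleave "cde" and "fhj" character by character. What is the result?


Interleaving "cde" and "fhj":
  Position 0: 'c' from first, 'f' from second => "cf"
  Position 1: 'd' from first, 'h' from second => "dh"
  Position 2: 'e' from first, 'j' from second => "ej"
Result: cfdhej

cfdhej


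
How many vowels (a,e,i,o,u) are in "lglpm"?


Input: lglpm
Checking each character:
  'l' at position 0: consonant
  'g' at position 1: consonant
  'l' at position 2: consonant
  'p' at position 3: consonant
  'm' at position 4: consonant
Total vowels: 0

0


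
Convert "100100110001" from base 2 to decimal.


Input: "100100110001" in base 2
Positional expansion:
  Digit '1' (value 1) x 2^11 = 2048
  Digit '0' (value 0) x 2^10 = 0
  Digit '0' (value 0) x 2^9 = 0
  Digit '1' (value 1) x 2^8 = 256
  Digit '0' (value 0) x 2^7 = 0
  Digit '0' (value 0) x 2^6 = 0
  Digit '1' (value 1) x 2^5 = 32
  Digit '1' (value 1) x 2^4 = 16
  Digit '0' (value 0) x 2^3 = 0
  Digit '0' (value 0) x 2^2 = 0
  Digit '0' (value 0) x 2^1 = 0
  Digit '1' (value 1) x 2^0 = 1
Sum = 2353

2353


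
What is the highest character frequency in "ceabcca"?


Input: ceabcca
Character counts:
  'a': 2
  'b': 1
  'c': 3
  'e': 1
Maximum frequency: 3

3


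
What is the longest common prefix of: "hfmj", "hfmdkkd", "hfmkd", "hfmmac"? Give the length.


Words: hfmj, hfmdkkd, hfmkd, hfmmac
  Position 0: all 'h' => match
  Position 1: all 'f' => match
  Position 2: all 'm' => match
  Position 3: ('j', 'd', 'k', 'm') => mismatch, stop
LCP = "hfm" (length 3)

3


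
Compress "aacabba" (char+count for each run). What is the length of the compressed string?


Input: aacabba
Runs:
  'a' x 2 => "a2"
  'c' x 1 => "c1"
  'a' x 1 => "a1"
  'b' x 2 => "b2"
  'a' x 1 => "a1"
Compressed: "a2c1a1b2a1"
Compressed length: 10

10


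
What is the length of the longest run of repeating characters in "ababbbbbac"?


Input: "ababbbbbac"
Scanning for longest run:
  Position 1 ('b'): new char, reset run to 1
  Position 2 ('a'): new char, reset run to 1
  Position 3 ('b'): new char, reset run to 1
  Position 4 ('b'): continues run of 'b', length=2
  Position 5 ('b'): continues run of 'b', length=3
  Position 6 ('b'): continues run of 'b', length=4
  Position 7 ('b'): continues run of 'b', length=5
  Position 8 ('a'): new char, reset run to 1
  Position 9 ('c'): new char, reset run to 1
Longest run: 'b' with length 5

5


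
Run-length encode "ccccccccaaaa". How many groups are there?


Input: ccccccccaaaa
Scanning for consecutive runs:
  Group 1: 'c' x 8 (positions 0-7)
  Group 2: 'a' x 4 (positions 8-11)
Total groups: 2

2


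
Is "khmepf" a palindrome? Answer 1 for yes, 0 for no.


Input: khmepf
Reversed: fpemhk
  Compare pos 0 ('k') with pos 5 ('f'): MISMATCH
  Compare pos 1 ('h') with pos 4 ('p'): MISMATCH
  Compare pos 2 ('m') with pos 3 ('e'): MISMATCH
Result: not a palindrome

0


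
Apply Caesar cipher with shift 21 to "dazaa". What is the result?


Caesar cipher: shift "dazaa" by 21
  'd' (pos 3) + 21 = pos 24 = 'y'
  'a' (pos 0) + 21 = pos 21 = 'v'
  'z' (pos 25) + 21 = pos 20 = 'u'
  'a' (pos 0) + 21 = pos 21 = 'v'
  'a' (pos 0) + 21 = pos 21 = 'v'
Result: yvuvv

yvuvv


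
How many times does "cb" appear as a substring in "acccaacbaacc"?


Searching for "cb" in "acccaacbaacc"
Scanning each position:
  Position 0: "ac" => no
  Position 1: "cc" => no
  Position 2: "cc" => no
  Position 3: "ca" => no
  Position 4: "aa" => no
  Position 5: "ac" => no
  Position 6: "cb" => MATCH
  Position 7: "ba" => no
  Position 8: "aa" => no
  Position 9: "ac" => no
  Position 10: "cc" => no
Total occurrences: 1

1


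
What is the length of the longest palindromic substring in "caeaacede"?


Input: "caeaacede"
Checking substrings for palindromes:
  [1:4] "aea" (len 3) => palindrome
  [6:9] "ede" (len 3) => palindrome
  [3:5] "aa" (len 2) => palindrome
Longest palindromic substring: "aea" with length 3

3


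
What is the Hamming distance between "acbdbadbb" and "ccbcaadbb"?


Comparing "acbdbadbb" and "ccbcaadbb" position by position:
  Position 0: 'a' vs 'c' => differ
  Position 1: 'c' vs 'c' => same
  Position 2: 'b' vs 'b' => same
  Position 3: 'd' vs 'c' => differ
  Position 4: 'b' vs 'a' => differ
  Position 5: 'a' vs 'a' => same
  Position 6: 'd' vs 'd' => same
  Position 7: 'b' vs 'b' => same
  Position 8: 'b' vs 'b' => same
Total differences (Hamming distance): 3

3


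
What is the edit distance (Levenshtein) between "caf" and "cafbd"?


Computing edit distance: "caf" -> "cafbd"
DP table:
           c    a    f    b    d
      0    1    2    3    4    5
  c   1    0    1    2    3    4
  a   2    1    0    1    2    3
  f   3    2    1    0    1    2
Edit distance = dp[3][5] = 2

2


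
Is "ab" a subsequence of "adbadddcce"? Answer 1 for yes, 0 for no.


Check if "ab" is a subsequence of "adbadddcce"
Greedy scan:
  Position 0 ('a'): matches sub[0] = 'a'
  Position 1 ('d'): no match needed
  Position 2 ('b'): matches sub[1] = 'b'
  Position 3 ('a'): no match needed
  Position 4 ('d'): no match needed
  Position 5 ('d'): no match needed
  Position 6 ('d'): no match needed
  Position 7 ('c'): no match needed
  Position 8 ('c'): no match needed
  Position 9 ('e'): no match needed
All 2 characters matched => is a subsequence

1


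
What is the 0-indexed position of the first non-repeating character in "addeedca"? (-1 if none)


Input: addeedca
Character frequencies:
  'a': 2
  'c': 1
  'd': 3
  'e': 2
Scanning left to right for freq == 1:
  Position 0 ('a'): freq=2, skip
  Position 1 ('d'): freq=3, skip
  Position 2 ('d'): freq=3, skip
  Position 3 ('e'): freq=2, skip
  Position 4 ('e'): freq=2, skip
  Position 5 ('d'): freq=3, skip
  Position 6 ('c'): unique! => answer = 6

6


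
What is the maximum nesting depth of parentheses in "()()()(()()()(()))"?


Input: "()()()(()()()(()))"
Tracking depth:
  Position 0 '(': depth becomes 1
  Position 1 ')': depth becomes 0
  Position 2 '(': depth becomes 1
  Position 3 ')': depth becomes 0
  Position 4 '(': depth becomes 1
  Position 5 ')': depth becomes 0
  Position 6 '(': depth becomes 1
  Position 7 '(': depth becomes 2
  Position 8 ')': depth becomes 1
  Position 9 '(': depth becomes 2
  Position 10 ')': depth becomes 1
  Position 11 '(': depth becomes 2
  Position 12 ')': depth becomes 1
  Position 13 '(': depth becomes 2
  Position 14 '(': depth becomes 3
  Position 15 ')': depth becomes 2
  Position 16 ')': depth becomes 1
  Position 17 ')': depth becomes 0
Maximum depth reached: 3

3


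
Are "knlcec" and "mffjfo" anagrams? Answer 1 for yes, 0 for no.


Strings: "knlcec", "mffjfo"
Sorted first:  ccekln
Sorted second: fffjmo
Differ at position 0: 'c' vs 'f' => not anagrams

0


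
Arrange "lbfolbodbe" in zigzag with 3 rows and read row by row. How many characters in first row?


Zigzag "lbfolbodbe" into 3 rows:
Placing characters:
  'l' => row 0
  'b' => row 1
  'f' => row 2
  'o' => row 1
  'l' => row 0
  'b' => row 1
  'o' => row 2
  'd' => row 1
  'b' => row 0
  'e' => row 1
Rows:
  Row 0: "llb"
  Row 1: "bobde"
  Row 2: "fo"
First row length: 3

3


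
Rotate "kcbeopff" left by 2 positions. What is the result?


Input: "kcbeopff", rotate left by 2
First 2 characters: "kc"
Remaining characters: "beopff"
Concatenate remaining + first: "beopff" + "kc" = "beopffkc"

beopffkc


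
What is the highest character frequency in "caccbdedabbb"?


Input: caccbdedabbb
Character counts:
  'a': 2
  'b': 4
  'c': 3
  'd': 2
  'e': 1
Maximum frequency: 4

4


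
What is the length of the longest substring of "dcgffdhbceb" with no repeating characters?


Input: "dcgffdhbceb"
Sliding window (track last position of each char):
  Position 0 ('d'): window [0,0] length 1 -- new best
  Position 1 ('c'): window [0,1] length 2 -- new best
  Position 2 ('g'): window [0,2] length 3 -- new best
  Position 3 ('f'): window [0,3] length 4 -- new best
  Position 4 ('f'): repeat (last at 3), move window start to 4
  Position 4 ('f'): window [4,4] length 1
  Position 5 ('d'): window [4,5] length 2
  Position 6 ('h'): window [4,6] length 3
  Position 7 ('b'): window [4,7] length 4
  Position 8 ('c'): window [4,8] length 5 -- new best
  Position 9 ('e'): window [4,9] length 6 -- new best
  Position 10 ('b'): repeat (last at 7), move window start to 8
  Position 10 ('b'): window [8,10] length 3
Longest substring with no repeats: "fdhbce" with length 6

6


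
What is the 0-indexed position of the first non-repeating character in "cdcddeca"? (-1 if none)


Input: cdcddeca
Character frequencies:
  'a': 1
  'c': 3
  'd': 3
  'e': 1
Scanning left to right for freq == 1:
  Position 0 ('c'): freq=3, skip
  Position 1 ('d'): freq=3, skip
  Position 2 ('c'): freq=3, skip
  Position 3 ('d'): freq=3, skip
  Position 4 ('d'): freq=3, skip
  Position 5 ('e'): unique! => answer = 5

5


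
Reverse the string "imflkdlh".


Input: imflkdlh
Reading characters right to left:
  Position 7: 'h'
  Position 6: 'l'
  Position 5: 'd'
  Position 4: 'k'
  Position 3: 'l'
  Position 2: 'f'
  Position 1: 'm'
  Position 0: 'i'
Reversed: hldklfmi

hldklfmi


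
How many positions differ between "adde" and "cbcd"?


Comparing "adde" and "cbcd" position by position:
  Position 0: 'a' vs 'c' => DIFFER
  Position 1: 'd' vs 'b' => DIFFER
  Position 2: 'd' vs 'c' => DIFFER
  Position 3: 'e' vs 'd' => DIFFER
Positions that differ: 4

4


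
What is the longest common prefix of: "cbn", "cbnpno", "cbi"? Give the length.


Words: cbn, cbnpno, cbi
  Position 0: all 'c' => match
  Position 1: all 'b' => match
  Position 2: ('n', 'n', 'i') => mismatch, stop
LCP = "cb" (length 2)

2


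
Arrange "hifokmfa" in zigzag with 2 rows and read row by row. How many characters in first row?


Zigzag "hifokmfa" into 2 rows:
Placing characters:
  'h' => row 0
  'i' => row 1
  'f' => row 0
  'o' => row 1
  'k' => row 0
  'm' => row 1
  'f' => row 0
  'a' => row 1
Rows:
  Row 0: "hfkf"
  Row 1: "ioma"
First row length: 4

4


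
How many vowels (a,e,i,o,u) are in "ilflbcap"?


Input: ilflbcap
Checking each character:
  'i' at position 0: vowel (running total: 1)
  'l' at position 1: consonant
  'f' at position 2: consonant
  'l' at position 3: consonant
  'b' at position 4: consonant
  'c' at position 5: consonant
  'a' at position 6: vowel (running total: 2)
  'p' at position 7: consonant
Total vowels: 2

2


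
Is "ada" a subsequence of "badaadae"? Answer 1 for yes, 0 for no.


Check if "ada" is a subsequence of "badaadae"
Greedy scan:
  Position 0 ('b'): no match needed
  Position 1 ('a'): matches sub[0] = 'a'
  Position 2 ('d'): matches sub[1] = 'd'
  Position 3 ('a'): matches sub[2] = 'a'
  Position 4 ('a'): no match needed
  Position 5 ('d'): no match needed
  Position 6 ('a'): no match needed
  Position 7 ('e'): no match needed
All 3 characters matched => is a subsequence

1


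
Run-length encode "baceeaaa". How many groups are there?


Input: baceeaaa
Scanning for consecutive runs:
  Group 1: 'b' x 1 (positions 0-0)
  Group 2: 'a' x 1 (positions 1-1)
  Group 3: 'c' x 1 (positions 2-2)
  Group 4: 'e' x 2 (positions 3-4)
  Group 5: 'a' x 3 (positions 5-7)
Total groups: 5

5


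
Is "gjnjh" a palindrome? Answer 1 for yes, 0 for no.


Input: gjnjh
Reversed: hjnjg
  Compare pos 0 ('g') with pos 4 ('h'): MISMATCH
  Compare pos 1 ('j') with pos 3 ('j'): match
Result: not a palindrome

0


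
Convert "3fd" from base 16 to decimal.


Input: "3fd" in base 16
Positional expansion:
  Digit '3' (value 3) x 16^2 = 768
  Digit 'f' (value 15) x 16^1 = 240
  Digit 'd' (value 13) x 16^0 = 13
Sum = 1021

1021


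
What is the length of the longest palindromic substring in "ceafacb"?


Input: "ceafacb"
Checking substrings for palindromes:
  [2:5] "afa" (len 3) => palindrome
Longest palindromic substring: "afa" with length 3

3


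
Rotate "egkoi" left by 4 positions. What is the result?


Input: "egkoi", rotate left by 4
First 4 characters: "egko"
Remaining characters: "i"
Concatenate remaining + first: "i" + "egko" = "iegko"

iegko


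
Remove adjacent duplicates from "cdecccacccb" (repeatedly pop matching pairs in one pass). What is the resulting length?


Input: cdecccacccb
Stack-based adjacent duplicate removal:
  Read 'c': push. Stack: c
  Read 'd': push. Stack: cd
  Read 'e': push. Stack: cde
  Read 'c': push. Stack: cdec
  Read 'c': matches stack top 'c' => pop. Stack: cde
  Read 'c': push. Stack: cdec
  Read 'a': push. Stack: cdeca
  Read 'c': push. Stack: cdecac
  Read 'c': matches stack top 'c' => pop. Stack: cdeca
  Read 'c': push. Stack: cdecac
  Read 'b': push. Stack: cdecacb
Final stack: "cdecacb" (length 7)

7


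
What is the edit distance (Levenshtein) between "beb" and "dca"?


Computing edit distance: "beb" -> "dca"
DP table:
           d    c    a
      0    1    2    3
  b   1    1    2    3
  e   2    2    2    3
  b   3    3    3    3
Edit distance = dp[3][3] = 3

3


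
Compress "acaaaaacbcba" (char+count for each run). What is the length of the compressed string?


Input: acaaaaacbcba
Runs:
  'a' x 1 => "a1"
  'c' x 1 => "c1"
  'a' x 5 => "a5"
  'c' x 1 => "c1"
  'b' x 1 => "b1"
  'c' x 1 => "c1"
  'b' x 1 => "b1"
  'a' x 1 => "a1"
Compressed: "a1c1a5c1b1c1b1a1"
Compressed length: 16

16


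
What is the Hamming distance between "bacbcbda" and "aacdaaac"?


Comparing "bacbcbda" and "aacdaaac" position by position:
  Position 0: 'b' vs 'a' => differ
  Position 1: 'a' vs 'a' => same
  Position 2: 'c' vs 'c' => same
  Position 3: 'b' vs 'd' => differ
  Position 4: 'c' vs 'a' => differ
  Position 5: 'b' vs 'a' => differ
  Position 6: 'd' vs 'a' => differ
  Position 7: 'a' vs 'c' => differ
Total differences (Hamming distance): 6

6


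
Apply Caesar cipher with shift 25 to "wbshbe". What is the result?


Caesar cipher: shift "wbshbe" by 25
  'w' (pos 22) + 25 = pos 21 = 'v'
  'b' (pos 1) + 25 = pos 0 = 'a'
  's' (pos 18) + 25 = pos 17 = 'r'
  'h' (pos 7) + 25 = pos 6 = 'g'
  'b' (pos 1) + 25 = pos 0 = 'a'
  'e' (pos 4) + 25 = pos 3 = 'd'
Result: vargad

vargad


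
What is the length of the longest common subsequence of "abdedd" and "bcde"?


LCS of "abdedd" and "bcde"
DP table:
           b    c    d    e
      0    0    0    0    0
  a   0    0    0    0    0
  b   0    1    1    1    1
  d   0    1    1    2    2
  e   0    1    1    2    3
  d   0    1    1    2    3
  d   0    1    1    2    3
LCS length = dp[6][4] = 3

3


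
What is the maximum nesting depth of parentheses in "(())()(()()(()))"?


Input: "(())()(()()(()))"
Tracking depth:
  Position 0 '(': depth becomes 1
  Position 1 '(': depth becomes 2
  Position 2 ')': depth becomes 1
  Position 3 ')': depth becomes 0
  Position 4 '(': depth becomes 1
  Position 5 ')': depth becomes 0
  Position 6 '(': depth becomes 1
  Position 7 '(': depth becomes 2
  Position 8 ')': depth becomes 1
  Position 9 '(': depth becomes 2
  Position 10 ')': depth becomes 1
  Position 11 '(': depth becomes 2
  Position 12 '(': depth becomes 3
  Position 13 ')': depth becomes 2
  Position 14 ')': depth becomes 1
  Position 15 ')': depth becomes 0
Maximum depth reached: 3

3


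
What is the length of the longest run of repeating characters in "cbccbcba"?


Input: "cbccbcba"
Scanning for longest run:
  Position 1 ('b'): new char, reset run to 1
  Position 2 ('c'): new char, reset run to 1
  Position 3 ('c'): continues run of 'c', length=2
  Position 4 ('b'): new char, reset run to 1
  Position 5 ('c'): new char, reset run to 1
  Position 6 ('b'): new char, reset run to 1
  Position 7 ('a'): new char, reset run to 1
Longest run: 'c' with length 2

2


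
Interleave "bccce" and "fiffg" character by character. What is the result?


Interleaving "bccce" and "fiffg":
  Position 0: 'b' from first, 'f' from second => "bf"
  Position 1: 'c' from first, 'i' from second => "ci"
  Position 2: 'c' from first, 'f' from second => "cf"
  Position 3: 'c' from first, 'f' from second => "cf"
  Position 4: 'e' from first, 'g' from second => "eg"
Result: bfcicfcfeg

bfcicfcfeg


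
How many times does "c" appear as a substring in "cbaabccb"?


Searching for "c" in "cbaabccb"
Scanning each position:
  Position 0: "c" => MATCH
  Position 1: "b" => no
  Position 2: "a" => no
  Position 3: "a" => no
  Position 4: "b" => no
  Position 5: "c" => MATCH
  Position 6: "c" => MATCH
  Position 7: "b" => no
Total occurrences: 3

3


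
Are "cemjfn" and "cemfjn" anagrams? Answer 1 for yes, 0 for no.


Strings: "cemjfn", "cemfjn"
Sorted first:  cefjmn
Sorted second: cefjmn
Sorted forms match => anagrams

1


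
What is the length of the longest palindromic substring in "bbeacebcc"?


Input: "bbeacebcc"
Checking substrings for palindromes:
  [0:2] "bb" (len 2) => palindrome
  [7:9] "cc" (len 2) => palindrome
Longest palindromic substring: "bb" with length 2

2


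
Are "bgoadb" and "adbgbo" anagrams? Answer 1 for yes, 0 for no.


Strings: "bgoadb", "adbgbo"
Sorted first:  abbdgo
Sorted second: abbdgo
Sorted forms match => anagrams

1


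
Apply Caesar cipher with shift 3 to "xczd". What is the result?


Caesar cipher: shift "xczd" by 3
  'x' (pos 23) + 3 = pos 0 = 'a'
  'c' (pos 2) + 3 = pos 5 = 'f'
  'z' (pos 25) + 3 = pos 2 = 'c'
  'd' (pos 3) + 3 = pos 6 = 'g'
Result: afcg

afcg


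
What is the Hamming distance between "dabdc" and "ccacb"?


Comparing "dabdc" and "ccacb" position by position:
  Position 0: 'd' vs 'c' => differ
  Position 1: 'a' vs 'c' => differ
  Position 2: 'b' vs 'a' => differ
  Position 3: 'd' vs 'c' => differ
  Position 4: 'c' vs 'b' => differ
Total differences (Hamming distance): 5

5


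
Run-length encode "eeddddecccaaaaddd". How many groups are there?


Input: eeddddecccaaaaddd
Scanning for consecutive runs:
  Group 1: 'e' x 2 (positions 0-1)
  Group 2: 'd' x 4 (positions 2-5)
  Group 3: 'e' x 1 (positions 6-6)
  Group 4: 'c' x 3 (positions 7-9)
  Group 5: 'a' x 4 (positions 10-13)
  Group 6: 'd' x 3 (positions 14-16)
Total groups: 6

6


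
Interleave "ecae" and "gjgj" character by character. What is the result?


Interleaving "ecae" and "gjgj":
  Position 0: 'e' from first, 'g' from second => "eg"
  Position 1: 'c' from first, 'j' from second => "cj"
  Position 2: 'a' from first, 'g' from second => "ag"
  Position 3: 'e' from first, 'j' from second => "ej"
Result: egcjagej

egcjagej


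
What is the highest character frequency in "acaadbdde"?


Input: acaadbdde
Character counts:
  'a': 3
  'b': 1
  'c': 1
  'd': 3
  'e': 1
Maximum frequency: 3

3


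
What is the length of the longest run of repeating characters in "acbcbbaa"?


Input: "acbcbbaa"
Scanning for longest run:
  Position 1 ('c'): new char, reset run to 1
  Position 2 ('b'): new char, reset run to 1
  Position 3 ('c'): new char, reset run to 1
  Position 4 ('b'): new char, reset run to 1
  Position 5 ('b'): continues run of 'b', length=2
  Position 6 ('a'): new char, reset run to 1
  Position 7 ('a'): continues run of 'a', length=2
Longest run: 'b' with length 2

2


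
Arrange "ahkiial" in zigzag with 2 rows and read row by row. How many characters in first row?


Zigzag "ahkiial" into 2 rows:
Placing characters:
  'a' => row 0
  'h' => row 1
  'k' => row 0
  'i' => row 1
  'i' => row 0
  'a' => row 1
  'l' => row 0
Rows:
  Row 0: "akil"
  Row 1: "hia"
First row length: 4

4


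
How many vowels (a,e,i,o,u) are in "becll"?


Input: becll
Checking each character:
  'b' at position 0: consonant
  'e' at position 1: vowel (running total: 1)
  'c' at position 2: consonant
  'l' at position 3: consonant
  'l' at position 4: consonant
Total vowels: 1

1


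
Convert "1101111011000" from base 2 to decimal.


Input: "1101111011000" in base 2
Positional expansion:
  Digit '1' (value 1) x 2^12 = 4096
  Digit '1' (value 1) x 2^11 = 2048
  Digit '0' (value 0) x 2^10 = 0
  Digit '1' (value 1) x 2^9 = 512
  Digit '1' (value 1) x 2^8 = 256
  Digit '1' (value 1) x 2^7 = 128
  Digit '1' (value 1) x 2^6 = 64
  Digit '0' (value 0) x 2^5 = 0
  Digit '1' (value 1) x 2^4 = 16
  Digit '1' (value 1) x 2^3 = 8
  Digit '0' (value 0) x 2^2 = 0
  Digit '0' (value 0) x 2^1 = 0
  Digit '0' (value 0) x 2^0 = 0
Sum = 7128

7128


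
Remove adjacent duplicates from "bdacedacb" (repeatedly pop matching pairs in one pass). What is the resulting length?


Input: bdacedacb
Stack-based adjacent duplicate removal:
  Read 'b': push. Stack: b
  Read 'd': push. Stack: bd
  Read 'a': push. Stack: bda
  Read 'c': push. Stack: bdac
  Read 'e': push. Stack: bdace
  Read 'd': push. Stack: bdaced
  Read 'a': push. Stack: bdaceda
  Read 'c': push. Stack: bdacedac
  Read 'b': push. Stack: bdacedacb
Final stack: "bdacedacb" (length 9)

9


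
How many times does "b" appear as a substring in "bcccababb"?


Searching for "b" in "bcccababb"
Scanning each position:
  Position 0: "b" => MATCH
  Position 1: "c" => no
  Position 2: "c" => no
  Position 3: "c" => no
  Position 4: "a" => no
  Position 5: "b" => MATCH
  Position 6: "a" => no
  Position 7: "b" => MATCH
  Position 8: "b" => MATCH
Total occurrences: 4

4


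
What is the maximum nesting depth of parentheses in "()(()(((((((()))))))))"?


Input: "()(()(((((((()))))))))"
Tracking depth:
  Position 0 '(': depth becomes 1
  Position 1 ')': depth becomes 0
  Position 2 '(': depth becomes 1
  Position 3 '(': depth becomes 2
  Position 4 ')': depth becomes 1
  Position 5 '(': depth becomes 2
  Position 6 '(': depth becomes 3
  Position 7 '(': depth becomes 4
  Position 8 '(': depth becomes 5
  Position 9 '(': depth becomes 6
  Position 10 '(': depth becomes 7
  Position 11 '(': depth becomes 8
  Position 12 '(': depth becomes 9
  Position 13 ')': depth becomes 8
  Position 14 ')': depth becomes 7
  Position 15 ')': depth becomes 6
  Position 16 ')': depth becomes 5
  Position 17 ')': depth becomes 4
  Position 18 ')': depth becomes 3
  Position 19 ')': depth becomes 2
  Position 20 ')': depth becomes 1
  Position 21 ')': depth becomes 0
Maximum depth reached: 9

9


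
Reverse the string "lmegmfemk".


Input: lmegmfemk
Reading characters right to left:
  Position 8: 'k'
  Position 7: 'm'
  Position 6: 'e'
  Position 5: 'f'
  Position 4: 'm'
  Position 3: 'g'
  Position 2: 'e'
  Position 1: 'm'
  Position 0: 'l'
Reversed: kmefmgeml

kmefmgeml


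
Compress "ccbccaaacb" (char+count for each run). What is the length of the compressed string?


Input: ccbccaaacb
Runs:
  'c' x 2 => "c2"
  'b' x 1 => "b1"
  'c' x 2 => "c2"
  'a' x 3 => "a3"
  'c' x 1 => "c1"
  'b' x 1 => "b1"
Compressed: "c2b1c2a3c1b1"
Compressed length: 12

12


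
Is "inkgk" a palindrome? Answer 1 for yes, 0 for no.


Input: inkgk
Reversed: kgkni
  Compare pos 0 ('i') with pos 4 ('k'): MISMATCH
  Compare pos 1 ('n') with pos 3 ('g'): MISMATCH
Result: not a palindrome

0


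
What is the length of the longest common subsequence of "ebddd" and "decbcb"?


LCS of "ebddd" and "decbcb"
DP table:
           d    e    c    b    c    b
      0    0    0    0    0    0    0
  e   0    0    1    1    1    1    1
  b   0    0    1    1    2    2    2
  d   0    1    1    1    2    2    2
  d   0    1    1    1    2    2    2
  d   0    1    1    1    2    2    2
LCS length = dp[5][6] = 2

2


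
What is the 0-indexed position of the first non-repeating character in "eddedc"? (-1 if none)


Input: eddedc
Character frequencies:
  'c': 1
  'd': 3
  'e': 2
Scanning left to right for freq == 1:
  Position 0 ('e'): freq=2, skip
  Position 1 ('d'): freq=3, skip
  Position 2 ('d'): freq=3, skip
  Position 3 ('e'): freq=2, skip
  Position 4 ('d'): freq=3, skip
  Position 5 ('c'): unique! => answer = 5

5


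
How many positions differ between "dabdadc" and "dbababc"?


Comparing "dabdadc" and "dbababc" position by position:
  Position 0: 'd' vs 'd' => same
  Position 1: 'a' vs 'b' => DIFFER
  Position 2: 'b' vs 'a' => DIFFER
  Position 3: 'd' vs 'b' => DIFFER
  Position 4: 'a' vs 'a' => same
  Position 5: 'd' vs 'b' => DIFFER
  Position 6: 'c' vs 'c' => same
Positions that differ: 4

4


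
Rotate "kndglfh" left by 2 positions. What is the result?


Input: "kndglfh", rotate left by 2
First 2 characters: "kn"
Remaining characters: "dglfh"
Concatenate remaining + first: "dglfh" + "kn" = "dglfhkn"

dglfhkn


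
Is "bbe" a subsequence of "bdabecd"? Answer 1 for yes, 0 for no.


Check if "bbe" is a subsequence of "bdabecd"
Greedy scan:
  Position 0 ('b'): matches sub[0] = 'b'
  Position 1 ('d'): no match needed
  Position 2 ('a'): no match needed
  Position 3 ('b'): matches sub[1] = 'b'
  Position 4 ('e'): matches sub[2] = 'e'
  Position 5 ('c'): no match needed
  Position 6 ('d'): no match needed
All 3 characters matched => is a subsequence

1


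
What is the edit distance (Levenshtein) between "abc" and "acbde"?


Computing edit distance: "abc" -> "acbde"
DP table:
           a    c    b    d    e
      0    1    2    3    4    5
  a   1    0    1    2    3    4
  b   2    1    1    1    2    3
  c   3    2    1    2    2    3
Edit distance = dp[3][5] = 3

3


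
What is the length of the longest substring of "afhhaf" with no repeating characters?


Input: "afhhaf"
Sliding window (track last position of each char):
  Position 0 ('a'): window [0,0] length 1 -- new best
  Position 1 ('f'): window [0,1] length 2 -- new best
  Position 2 ('h'): window [0,2] length 3 -- new best
  Position 3 ('h'): repeat (last at 2), move window start to 3
  Position 3 ('h'): window [3,3] length 1
  Position 4 ('a'): window [3,4] length 2
  Position 5 ('f'): window [3,5] length 3
Longest substring with no repeats: "afh" with length 3

3


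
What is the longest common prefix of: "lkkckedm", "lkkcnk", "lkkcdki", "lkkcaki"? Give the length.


Words: lkkckedm, lkkcnk, lkkcdki, lkkcaki
  Position 0: all 'l' => match
  Position 1: all 'k' => match
  Position 2: all 'k' => match
  Position 3: all 'c' => match
  Position 4: ('k', 'n', 'd', 'a') => mismatch, stop
LCP = "lkkc" (length 4)

4


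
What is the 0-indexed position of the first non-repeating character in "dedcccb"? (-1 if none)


Input: dedcccb
Character frequencies:
  'b': 1
  'c': 3
  'd': 2
  'e': 1
Scanning left to right for freq == 1:
  Position 0 ('d'): freq=2, skip
  Position 1 ('e'): unique! => answer = 1

1


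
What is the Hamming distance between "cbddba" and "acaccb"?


Comparing "cbddba" and "acaccb" position by position:
  Position 0: 'c' vs 'a' => differ
  Position 1: 'b' vs 'c' => differ
  Position 2: 'd' vs 'a' => differ
  Position 3: 'd' vs 'c' => differ
  Position 4: 'b' vs 'c' => differ
  Position 5: 'a' vs 'b' => differ
Total differences (Hamming distance): 6

6


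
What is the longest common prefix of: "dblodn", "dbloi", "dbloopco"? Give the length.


Words: dblodn, dbloi, dbloopco
  Position 0: all 'd' => match
  Position 1: all 'b' => match
  Position 2: all 'l' => match
  Position 3: all 'o' => match
  Position 4: ('d', 'i', 'o') => mismatch, stop
LCP = "dblo" (length 4)

4


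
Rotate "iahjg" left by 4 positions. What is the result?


Input: "iahjg", rotate left by 4
First 4 characters: "iahj"
Remaining characters: "g"
Concatenate remaining + first: "g" + "iahj" = "giahj"

giahj


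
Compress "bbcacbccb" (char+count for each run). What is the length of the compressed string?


Input: bbcacbccb
Runs:
  'b' x 2 => "b2"
  'c' x 1 => "c1"
  'a' x 1 => "a1"
  'c' x 1 => "c1"
  'b' x 1 => "b1"
  'c' x 2 => "c2"
  'b' x 1 => "b1"
Compressed: "b2c1a1c1b1c2b1"
Compressed length: 14

14


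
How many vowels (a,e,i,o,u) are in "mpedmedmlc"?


Input: mpedmedmlc
Checking each character:
  'm' at position 0: consonant
  'p' at position 1: consonant
  'e' at position 2: vowel (running total: 1)
  'd' at position 3: consonant
  'm' at position 4: consonant
  'e' at position 5: vowel (running total: 2)
  'd' at position 6: consonant
  'm' at position 7: consonant
  'l' at position 8: consonant
  'c' at position 9: consonant
Total vowels: 2

2


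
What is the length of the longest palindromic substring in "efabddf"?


Input: "efabddf"
Checking substrings for palindromes:
  [4:6] "dd" (len 2) => palindrome
Longest palindromic substring: "dd" with length 2

2


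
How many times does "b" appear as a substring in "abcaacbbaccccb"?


Searching for "b" in "abcaacbbaccccb"
Scanning each position:
  Position 0: "a" => no
  Position 1: "b" => MATCH
  Position 2: "c" => no
  Position 3: "a" => no
  Position 4: "a" => no
  Position 5: "c" => no
  Position 6: "b" => MATCH
  Position 7: "b" => MATCH
  Position 8: "a" => no
  Position 9: "c" => no
  Position 10: "c" => no
  Position 11: "c" => no
  Position 12: "c" => no
  Position 13: "b" => MATCH
Total occurrences: 4

4


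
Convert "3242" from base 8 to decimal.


Input: "3242" in base 8
Positional expansion:
  Digit '3' (value 3) x 8^3 = 1536
  Digit '2' (value 2) x 8^2 = 128
  Digit '4' (value 4) x 8^1 = 32
  Digit '2' (value 2) x 8^0 = 2
Sum = 1698

1698


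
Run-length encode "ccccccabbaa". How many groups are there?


Input: ccccccabbaa
Scanning for consecutive runs:
  Group 1: 'c' x 6 (positions 0-5)
  Group 2: 'a' x 1 (positions 6-6)
  Group 3: 'b' x 2 (positions 7-8)
  Group 4: 'a' x 2 (positions 9-10)
Total groups: 4

4


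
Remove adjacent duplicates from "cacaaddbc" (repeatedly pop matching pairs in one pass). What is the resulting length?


Input: cacaaddbc
Stack-based adjacent duplicate removal:
  Read 'c': push. Stack: c
  Read 'a': push. Stack: ca
  Read 'c': push. Stack: cac
  Read 'a': push. Stack: caca
  Read 'a': matches stack top 'a' => pop. Stack: cac
  Read 'd': push. Stack: cacd
  Read 'd': matches stack top 'd' => pop. Stack: cac
  Read 'b': push. Stack: cacb
  Read 'c': push. Stack: cacbc
Final stack: "cacbc" (length 5)

5


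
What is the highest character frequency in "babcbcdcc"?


Input: babcbcdcc
Character counts:
  'a': 1
  'b': 3
  'c': 4
  'd': 1
Maximum frequency: 4

4


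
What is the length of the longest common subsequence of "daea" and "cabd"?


LCS of "daea" and "cabd"
DP table:
           c    a    b    d
      0    0    0    0    0
  d   0    0    0    0    1
  a   0    0    1    1    1
  e   0    0    1    1    1
  a   0    0    1    1    1
LCS length = dp[4][4] = 1

1


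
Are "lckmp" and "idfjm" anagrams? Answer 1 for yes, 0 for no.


Strings: "lckmp", "idfjm"
Sorted first:  cklmp
Sorted second: dfijm
Differ at position 0: 'c' vs 'd' => not anagrams

0


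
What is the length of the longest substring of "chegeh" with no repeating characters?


Input: "chegeh"
Sliding window (track last position of each char):
  Position 0 ('c'): window [0,0] length 1 -- new best
  Position 1 ('h'): window [0,1] length 2 -- new best
  Position 2 ('e'): window [0,2] length 3 -- new best
  Position 3 ('g'): window [0,3] length 4 -- new best
  Position 4 ('e'): repeat (last at 2), move window start to 3
  Position 4 ('e'): window [3,4] length 2
  Position 5 ('h'): window [3,5] length 3
Longest substring with no repeats: "cheg" with length 4

4


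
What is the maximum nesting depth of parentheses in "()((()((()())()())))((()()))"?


Input: "()((()((()())()())))((()()))"
Tracking depth:
  Position 0 '(': depth becomes 1
  Position 1 ')': depth becomes 0
  Position 2 '(': depth becomes 1
  Position 3 '(': depth becomes 2
  Position 4 '(': depth becomes 3
  Position 5 ')': depth becomes 2
  Position 6 '(': depth becomes 3
  Position 7 '(': depth becomes 4
  Position 8 '(': depth becomes 5
  Position 9 ')': depth becomes 4
  Position 10 '(': depth becomes 5
  Position 11 ')': depth becomes 4
  Position 12 ')': depth becomes 3
  Position 13 '(': depth becomes 4
  Position 14 ')': depth becomes 3
  Position 15 '(': depth becomes 4
  Position 16 ')': depth becomes 3
  Position 17 ')': depth becomes 2
  Position 18 ')': depth becomes 1
  Position 19 ')': depth becomes 0
  Position 20 '(': depth becomes 1
  Position 21 '(': depth becomes 2
  Position 22 '(': depth becomes 3
  Position 23 ')': depth becomes 2
  Position 24 '(': depth becomes 3
  Position 25 ')': depth becomes 2
  Position 26 ')': depth becomes 1
  Position 27 ')': depth becomes 0
Maximum depth reached: 5

5


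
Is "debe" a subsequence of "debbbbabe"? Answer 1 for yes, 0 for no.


Check if "debe" is a subsequence of "debbbbabe"
Greedy scan:
  Position 0 ('d'): matches sub[0] = 'd'
  Position 1 ('e'): matches sub[1] = 'e'
  Position 2 ('b'): matches sub[2] = 'b'
  Position 3 ('b'): no match needed
  Position 4 ('b'): no match needed
  Position 5 ('b'): no match needed
  Position 6 ('a'): no match needed
  Position 7 ('b'): no match needed
  Position 8 ('e'): matches sub[3] = 'e'
All 4 characters matched => is a subsequence

1


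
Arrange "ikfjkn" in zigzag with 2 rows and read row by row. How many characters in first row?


Zigzag "ikfjkn" into 2 rows:
Placing characters:
  'i' => row 0
  'k' => row 1
  'f' => row 0
  'j' => row 1
  'k' => row 0
  'n' => row 1
Rows:
  Row 0: "ifk"
  Row 1: "kjn"
First row length: 3

3


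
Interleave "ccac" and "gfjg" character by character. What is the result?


Interleaving "ccac" and "gfjg":
  Position 0: 'c' from first, 'g' from second => "cg"
  Position 1: 'c' from first, 'f' from second => "cf"
  Position 2: 'a' from first, 'j' from second => "aj"
  Position 3: 'c' from first, 'g' from second => "cg"
Result: cgcfajcg

cgcfajcg


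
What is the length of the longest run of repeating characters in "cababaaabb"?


Input: "cababaaabb"
Scanning for longest run:
  Position 1 ('a'): new char, reset run to 1
  Position 2 ('b'): new char, reset run to 1
  Position 3 ('a'): new char, reset run to 1
  Position 4 ('b'): new char, reset run to 1
  Position 5 ('a'): new char, reset run to 1
  Position 6 ('a'): continues run of 'a', length=2
  Position 7 ('a'): continues run of 'a', length=3
  Position 8 ('b'): new char, reset run to 1
  Position 9 ('b'): continues run of 'b', length=2
Longest run: 'a' with length 3

3


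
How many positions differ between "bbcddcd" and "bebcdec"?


Comparing "bbcddcd" and "bebcdec" position by position:
  Position 0: 'b' vs 'b' => same
  Position 1: 'b' vs 'e' => DIFFER
  Position 2: 'c' vs 'b' => DIFFER
  Position 3: 'd' vs 'c' => DIFFER
  Position 4: 'd' vs 'd' => same
  Position 5: 'c' vs 'e' => DIFFER
  Position 6: 'd' vs 'c' => DIFFER
Positions that differ: 5

5


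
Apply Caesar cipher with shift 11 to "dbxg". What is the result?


Caesar cipher: shift "dbxg" by 11
  'd' (pos 3) + 11 = pos 14 = 'o'
  'b' (pos 1) + 11 = pos 12 = 'm'
  'x' (pos 23) + 11 = pos 8 = 'i'
  'g' (pos 6) + 11 = pos 17 = 'r'
Result: omir

omir


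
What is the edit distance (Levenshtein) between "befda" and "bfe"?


Computing edit distance: "befda" -> "bfe"
DP table:
           b    f    e
      0    1    2    3
  b   1    0    1    2
  e   2    1    1    1
  f   3    2    1    2
  d   4    3    2    2
  a   5    4    3    3
Edit distance = dp[5][3] = 3

3


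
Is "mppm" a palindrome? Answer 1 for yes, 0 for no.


Input: mppm
Reversed: mppm
  Compare pos 0 ('m') with pos 3 ('m'): match
  Compare pos 1 ('p') with pos 2 ('p'): match
Result: palindrome

1


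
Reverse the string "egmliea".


Input: egmliea
Reading characters right to left:
  Position 6: 'a'
  Position 5: 'e'
  Position 4: 'i'
  Position 3: 'l'
  Position 2: 'm'
  Position 1: 'g'
  Position 0: 'e'
Reversed: aeilmge

aeilmge


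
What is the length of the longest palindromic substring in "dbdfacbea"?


Input: "dbdfacbea"
Checking substrings for palindromes:
  [0:3] "dbd" (len 3) => palindrome
Longest palindromic substring: "dbd" with length 3

3


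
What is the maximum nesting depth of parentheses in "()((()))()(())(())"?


Input: "()((()))()(())(())"
Tracking depth:
  Position 0 '(': depth becomes 1
  Position 1 ')': depth becomes 0
  Position 2 '(': depth becomes 1
  Position 3 '(': depth becomes 2
  Position 4 '(': depth becomes 3
  Position 5 ')': depth becomes 2
  Position 6 ')': depth becomes 1
  Position 7 ')': depth becomes 0
  Position 8 '(': depth becomes 1
  Position 9 ')': depth becomes 0
  Position 10 '(': depth becomes 1
  Position 11 '(': depth becomes 2
  Position 12 ')': depth becomes 1
  Position 13 ')': depth becomes 0
  Position 14 '(': depth becomes 1
  Position 15 '(': depth becomes 2
  Position 16 ')': depth becomes 1
  Position 17 ')': depth becomes 0
Maximum depth reached: 3

3


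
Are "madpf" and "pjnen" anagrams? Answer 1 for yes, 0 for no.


Strings: "madpf", "pjnen"
Sorted first:  adfmp
Sorted second: ejnnp
Differ at position 0: 'a' vs 'e' => not anagrams

0


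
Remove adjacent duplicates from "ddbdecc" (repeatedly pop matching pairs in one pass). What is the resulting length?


Input: ddbdecc
Stack-based adjacent duplicate removal:
  Read 'd': push. Stack: d
  Read 'd': matches stack top 'd' => pop. Stack: (empty)
  Read 'b': push. Stack: b
  Read 'd': push. Stack: bd
  Read 'e': push. Stack: bde
  Read 'c': push. Stack: bdec
  Read 'c': matches stack top 'c' => pop. Stack: bde
Final stack: "bde" (length 3)

3
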